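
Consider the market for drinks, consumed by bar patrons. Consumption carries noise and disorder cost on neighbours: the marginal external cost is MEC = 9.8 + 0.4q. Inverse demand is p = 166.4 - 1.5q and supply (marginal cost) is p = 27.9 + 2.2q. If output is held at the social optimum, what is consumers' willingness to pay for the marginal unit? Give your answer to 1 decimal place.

P = 119.3

Social marginal benefit = demand − MEC = 156.6 - 1.9q.
Set SMB = MC: 156.6 - 1.9q = 27.9 + 2.2q → q* = 31.3902.
Consumer price on the demand curve at q*: 166.4 − 1.5×31.3902 = 119.3147.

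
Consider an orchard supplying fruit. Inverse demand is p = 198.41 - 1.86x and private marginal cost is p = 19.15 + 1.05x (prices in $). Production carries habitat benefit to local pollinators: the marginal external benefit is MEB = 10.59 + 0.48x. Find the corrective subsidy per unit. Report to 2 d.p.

subsidy = $48.09 per unit

Social marginal cost = private MC − MEB = 8.56 + 0.57x.
Set SMC = demand: 8.56 + 0.57x = 198.41 - 1.86x → x* = 78.1276.
The Pigouvian subsidy equals MEB at x*: 10.59 + 0.48×78.1276 = 48.0912.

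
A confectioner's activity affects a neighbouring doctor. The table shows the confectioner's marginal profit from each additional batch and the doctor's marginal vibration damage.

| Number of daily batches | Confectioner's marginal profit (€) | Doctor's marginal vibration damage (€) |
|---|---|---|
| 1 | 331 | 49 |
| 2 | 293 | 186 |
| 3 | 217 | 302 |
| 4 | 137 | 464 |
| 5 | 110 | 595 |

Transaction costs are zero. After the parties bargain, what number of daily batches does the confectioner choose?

2

Bargaining reaches the level where marginal profit last exceeds marginal vibration damage.
That holds through level 2 (293 ≥ 186) but not at 3 (217 < 302).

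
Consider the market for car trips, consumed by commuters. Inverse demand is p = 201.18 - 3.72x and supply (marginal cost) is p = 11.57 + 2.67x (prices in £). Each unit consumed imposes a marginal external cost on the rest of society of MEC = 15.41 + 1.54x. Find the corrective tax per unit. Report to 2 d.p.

Social marginal benefit = demand − MEC = 185.77 - 5.26x.
Set SMB = MC: 185.77 - 5.26x = 11.57 + 2.67x → x* = 21.9672.
The Pigouvian tax equals MEC at x*: 15.41 + 1.54×21.9672 = 49.2395.

tax = £49.24 per unit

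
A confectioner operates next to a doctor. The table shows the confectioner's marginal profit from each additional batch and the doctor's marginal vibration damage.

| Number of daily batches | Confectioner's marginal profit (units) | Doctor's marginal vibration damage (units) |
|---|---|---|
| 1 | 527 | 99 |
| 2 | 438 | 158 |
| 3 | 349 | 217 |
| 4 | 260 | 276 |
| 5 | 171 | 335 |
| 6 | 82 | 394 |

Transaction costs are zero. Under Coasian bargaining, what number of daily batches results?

3

Bargaining reaches the level where marginal profit last exceeds marginal vibration damage.
That holds through level 3 (349 ≥ 217) but not at 4 (260 < 276).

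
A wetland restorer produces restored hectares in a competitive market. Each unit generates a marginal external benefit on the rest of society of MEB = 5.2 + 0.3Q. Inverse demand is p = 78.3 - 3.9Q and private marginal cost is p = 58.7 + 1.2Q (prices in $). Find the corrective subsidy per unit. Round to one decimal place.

Social marginal cost = private MC − MEB = 53.5 + 0.9Q.
Set SMC = demand: 53.5 + 0.9Q = 78.3 - 3.9Q → Q* = 5.1667.
The Pigouvian subsidy equals MEB at Q*: 5.2 + 0.3×5.1667 = 6.7500.

subsidy = $6.8 per unit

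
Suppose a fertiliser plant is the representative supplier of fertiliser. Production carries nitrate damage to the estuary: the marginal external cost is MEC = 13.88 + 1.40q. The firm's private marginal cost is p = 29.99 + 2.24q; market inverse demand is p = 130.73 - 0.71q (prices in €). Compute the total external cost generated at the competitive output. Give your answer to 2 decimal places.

Market equilibrium (private): 29.99 + 2.24q = 130.73 - 0.71q → q_m = 34.1492.
Total external cost = ∫₀^{q_m} (13.88 + 1.40q) dq = 13.88×34.1492 + ½×1.40×34.1492² = 1290.3084.

€1290.31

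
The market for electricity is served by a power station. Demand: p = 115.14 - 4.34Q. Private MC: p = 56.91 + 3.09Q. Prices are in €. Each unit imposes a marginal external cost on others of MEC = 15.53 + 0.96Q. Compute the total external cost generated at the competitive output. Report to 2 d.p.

€151.19

Market equilibrium (private): 56.91 + 3.09Q = 115.14 - 4.34Q → Q_m = 7.8371.
Total external cost = ∫₀^{Q_m} (15.53 + 0.96Q) dQ = 15.53×7.8371 + ½×0.96×7.8371² = 151.1918.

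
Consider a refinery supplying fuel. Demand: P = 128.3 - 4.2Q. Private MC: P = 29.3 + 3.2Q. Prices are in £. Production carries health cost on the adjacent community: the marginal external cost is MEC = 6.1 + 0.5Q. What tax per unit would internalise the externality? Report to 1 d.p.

Social marginal cost = private MC + MEC = 35.4 + 3.7Q.
Set SMC = demand: 35.4 + 3.7Q = 128.3 - 4.2Q → Q* = 11.7595.
The Pigouvian tax equals MEC at Q*: 6.1 + 0.5×11.7595 = 11.9798.

tax = £12.0 per unit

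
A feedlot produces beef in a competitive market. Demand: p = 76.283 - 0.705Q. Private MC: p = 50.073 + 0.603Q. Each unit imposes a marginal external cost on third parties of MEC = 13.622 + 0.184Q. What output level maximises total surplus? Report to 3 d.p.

Q* = 8.437

Social marginal cost = private MC + MEC = 63.695 + 0.787Q.
Set SMC = demand: 63.695 + 0.787Q = 76.283 - 0.705Q → Q* = 8.4370.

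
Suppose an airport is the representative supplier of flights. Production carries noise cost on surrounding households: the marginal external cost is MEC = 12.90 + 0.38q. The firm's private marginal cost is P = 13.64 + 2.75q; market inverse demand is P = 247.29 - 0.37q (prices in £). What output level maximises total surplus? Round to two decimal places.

q* = 63.07

Social marginal cost = private MC + MEC = 26.54 + 3.13q.
Set SMC = demand: 26.54 + 3.13q = 247.29 - 0.37q → q* = 63.0714.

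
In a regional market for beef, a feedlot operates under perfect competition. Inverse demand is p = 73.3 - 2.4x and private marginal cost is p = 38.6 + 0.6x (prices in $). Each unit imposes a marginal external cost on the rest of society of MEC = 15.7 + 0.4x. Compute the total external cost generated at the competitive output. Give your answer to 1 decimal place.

$208.4

Market equilibrium (private): 38.6 + 0.6x = 73.3 - 2.4x → x_m = 11.5667.
Total external cost = ∫₀^{x_m} (15.7 + 0.4x) dx = 15.7×11.5667 + ½×0.4×11.5667² = 208.3549.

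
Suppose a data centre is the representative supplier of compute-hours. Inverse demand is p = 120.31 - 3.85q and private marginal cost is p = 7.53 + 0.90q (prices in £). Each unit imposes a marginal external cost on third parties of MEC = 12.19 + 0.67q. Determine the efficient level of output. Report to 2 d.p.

q* = 18.56

Social marginal cost = private MC + MEC = 19.72 + 1.57q.
Set SMC = demand: 19.72 + 1.57q = 120.31 - 3.85q → q* = 18.5590.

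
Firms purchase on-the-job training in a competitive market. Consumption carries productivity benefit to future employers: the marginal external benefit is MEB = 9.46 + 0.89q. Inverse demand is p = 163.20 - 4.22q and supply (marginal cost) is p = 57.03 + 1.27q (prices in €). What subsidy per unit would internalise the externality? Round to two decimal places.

Social marginal benefit = demand + MEB = 172.66 - 3.33q.
Set SMB = MC: 172.66 - 3.33q = 57.03 + 1.27q → q* = 25.1370.
The Pigouvian subsidy equals MEB at q*: 9.46 + 0.89×25.1370 = 31.8319.

subsidy = €31.83 per unit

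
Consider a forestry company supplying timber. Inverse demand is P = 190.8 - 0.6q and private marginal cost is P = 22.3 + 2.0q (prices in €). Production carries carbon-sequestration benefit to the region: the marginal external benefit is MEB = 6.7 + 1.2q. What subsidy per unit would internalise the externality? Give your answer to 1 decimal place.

subsidy = €156.9 per unit

Social marginal cost = private MC − MEB = 15.6 + 0.8q.
Set SMC = demand: 15.6 + 0.8q = 190.8 - 0.6q → q* = 125.1429.
The Pigouvian subsidy equals MEB at q*: 6.7 + 1.2×125.1429 = 156.8715.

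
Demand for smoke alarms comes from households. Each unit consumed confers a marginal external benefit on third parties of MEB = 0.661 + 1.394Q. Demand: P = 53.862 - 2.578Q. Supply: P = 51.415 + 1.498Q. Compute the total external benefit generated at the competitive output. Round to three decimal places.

Market equilibrium (private): 51.415 + 1.498Q = 53.862 - 2.578Q → Q_m = 0.6003.
Total external benefit = ∫₀^{Q_m} (0.661 + 1.394Q) dQ = 0.661×0.6003 + ½×1.394×0.6003² = 0.6480.

0.648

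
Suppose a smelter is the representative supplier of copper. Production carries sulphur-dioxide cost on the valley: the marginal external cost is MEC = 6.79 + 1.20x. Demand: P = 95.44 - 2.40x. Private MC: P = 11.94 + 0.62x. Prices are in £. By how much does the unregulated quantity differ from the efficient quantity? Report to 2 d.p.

Market equilibrium (private): 11.94 + 0.62x = 95.44 - 2.40x → x_m = 27.6490.
Social marginal cost = private MC + MEC = 18.73 + 1.82x.
Set SMC = demand: 18.73 + 1.82x = 95.44 - 2.40x → x* = 18.1777.
Gap = |27.6490 − 18.1777| = 9.4713.

9.47 units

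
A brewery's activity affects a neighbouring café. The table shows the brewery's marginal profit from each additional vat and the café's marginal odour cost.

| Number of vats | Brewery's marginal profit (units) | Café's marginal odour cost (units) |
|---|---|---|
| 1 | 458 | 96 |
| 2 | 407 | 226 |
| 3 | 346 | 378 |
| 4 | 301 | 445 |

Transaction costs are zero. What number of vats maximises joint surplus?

2

Bargaining reaches the level where marginal profit last exceeds marginal odour cost.
That holds through level 2 (407 ≥ 226) but not at 3 (346 < 378).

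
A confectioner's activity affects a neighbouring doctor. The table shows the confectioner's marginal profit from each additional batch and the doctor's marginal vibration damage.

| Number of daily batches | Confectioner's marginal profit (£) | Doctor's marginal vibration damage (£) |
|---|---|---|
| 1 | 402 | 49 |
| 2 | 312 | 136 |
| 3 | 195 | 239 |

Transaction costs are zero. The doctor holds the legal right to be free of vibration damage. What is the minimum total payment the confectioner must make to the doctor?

£185

Efficient level: marginal profit ≥ marginal vibration damage through level 2, so k* = 2.
With the doctor holding the right, the confectioner must at least compensate total damage at k*: 49 + 136 = 185.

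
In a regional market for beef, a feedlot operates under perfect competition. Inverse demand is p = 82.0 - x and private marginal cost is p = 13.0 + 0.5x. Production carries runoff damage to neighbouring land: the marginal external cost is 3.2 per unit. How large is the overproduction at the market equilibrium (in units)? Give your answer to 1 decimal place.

Market equilibrium (private): 13.0 + 0.5x = 82.0 - x → x_m = 46.0000.
Social marginal cost = private MC + MEC = 16.2 + 0.5x.
Set SMC = demand: 16.2 + 0.5x = 82.0 - x → x* = 43.8667.
Gap = |46.0000 − 43.8667| = 2.1333.

2.1 units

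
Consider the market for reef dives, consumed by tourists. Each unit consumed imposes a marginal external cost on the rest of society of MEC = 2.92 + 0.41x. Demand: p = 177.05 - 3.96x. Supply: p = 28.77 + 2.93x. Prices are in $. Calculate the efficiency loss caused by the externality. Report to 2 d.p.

Market equilibrium (private): 28.77 + 2.93x = 177.05 - 3.96x → x_m = 21.5210.
Social marginal benefit = demand − MEC = 174.13 - 4.37x.
Set SMB = MC: 174.13 - 4.37x = 28.77 + 2.93x → x* = 19.9123.
The welfare-loss triangle has base |x_m − x*| and height MEC(x_m) (the vertical gap between SMB and MC is zero at x* and MEC at x_m).
DWL = ½ × 1.6087 × 11.7436 = 9.4460.

DWL = $9.45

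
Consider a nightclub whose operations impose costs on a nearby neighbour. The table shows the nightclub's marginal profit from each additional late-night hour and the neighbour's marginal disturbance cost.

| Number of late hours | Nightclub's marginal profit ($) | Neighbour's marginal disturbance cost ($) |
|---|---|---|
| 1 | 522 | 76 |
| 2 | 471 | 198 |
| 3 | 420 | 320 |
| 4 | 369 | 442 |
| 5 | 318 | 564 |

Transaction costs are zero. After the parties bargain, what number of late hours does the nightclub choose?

3

Bargaining reaches the level where marginal profit last exceeds marginal disturbance cost.
That holds through level 3 (420 ≥ 320) but not at 4 (369 < 442).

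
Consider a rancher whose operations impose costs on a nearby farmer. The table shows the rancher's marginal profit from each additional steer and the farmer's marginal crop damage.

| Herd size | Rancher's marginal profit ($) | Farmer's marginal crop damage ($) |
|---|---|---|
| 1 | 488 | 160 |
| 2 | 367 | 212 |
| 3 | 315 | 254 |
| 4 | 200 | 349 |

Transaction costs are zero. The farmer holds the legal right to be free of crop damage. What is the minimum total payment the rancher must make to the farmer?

Efficient level: marginal profit ≥ marginal crop damage through level 3, so k* = 3.
With the farmer holding the right, the rancher must at least compensate total damage at k*: 160 + 212 + 254 = 626.

$626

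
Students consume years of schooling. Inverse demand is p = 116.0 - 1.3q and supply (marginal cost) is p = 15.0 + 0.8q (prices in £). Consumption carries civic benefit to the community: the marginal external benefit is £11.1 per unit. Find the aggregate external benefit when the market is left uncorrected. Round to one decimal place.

Market equilibrium (private): 15.0 + 0.8q = 116.0 - 1.3q → q_m = 48.0952.
Total external benefit = MEB × q_m = 11.1 × 48.0952 = 533.8567.

£533.9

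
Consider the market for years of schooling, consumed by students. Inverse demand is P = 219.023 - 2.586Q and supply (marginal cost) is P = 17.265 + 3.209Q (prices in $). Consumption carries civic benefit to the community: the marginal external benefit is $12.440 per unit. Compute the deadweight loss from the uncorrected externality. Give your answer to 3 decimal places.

DWL = $13.352

Market equilibrium (private): 17.265 + 3.209Q = 219.023 - 2.586Q → Q_m = 34.8159.
Social marginal benefit = demand + MEB = 231.463 - 2.586Q.
Set SMB = MC: 231.463 - 2.586Q = 17.265 + 3.209Q → Q* = 36.9626.
Between Q* and Q_m the wedge SMB − MC runs linearly from 0 to MEB(Q_m), so the loss is a triangle.
DWL = ½ × 2.1467 × 12.4400 = 13.3525.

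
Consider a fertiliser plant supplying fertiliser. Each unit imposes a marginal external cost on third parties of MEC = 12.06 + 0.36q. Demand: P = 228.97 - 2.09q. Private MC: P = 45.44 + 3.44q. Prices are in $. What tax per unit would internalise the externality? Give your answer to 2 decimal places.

Social marginal cost = private MC + MEC = 57.50 + 3.80q.
Set SMC = demand: 57.50 + 3.80q = 228.97 - 2.09q → q* = 29.1121.
The Pigouvian tax equals MEC at q*: 12.06 + 0.36×29.1121 = 22.5404.

tax = $22.54 per unit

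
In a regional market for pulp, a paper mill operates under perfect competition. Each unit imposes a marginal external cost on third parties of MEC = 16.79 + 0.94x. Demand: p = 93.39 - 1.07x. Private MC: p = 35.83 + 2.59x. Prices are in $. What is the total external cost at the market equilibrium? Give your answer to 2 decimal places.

Market equilibrium (private): 35.83 + 2.59x = 93.39 - 1.07x → x_m = 15.7268.
Total external cost = ∫₀^{x_m} (16.79 + 0.94x) dx = 16.79×15.7268 + ½×0.94×15.7268² = 380.2991.

$380.30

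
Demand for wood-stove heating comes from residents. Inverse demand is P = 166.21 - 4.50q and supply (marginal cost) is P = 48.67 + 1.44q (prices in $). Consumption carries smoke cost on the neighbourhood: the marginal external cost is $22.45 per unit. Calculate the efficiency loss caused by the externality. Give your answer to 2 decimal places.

DWL = $42.42

Market equilibrium (private): 48.67 + 1.44q = 166.21 - 4.50q → q_m = 19.7879.
Social marginal benefit = demand − MEC = 143.76 - 4.50q.
Set SMB = MC: 143.76 - 4.50q = 48.67 + 1.44q → q* = 16.0084.
The welfare-loss triangle has base |q_m − q*| and height MEC(q_m) (the vertical gap between SMB and MC is zero at q* and MEC at q_m).
DWL = ½ × 3.7795 × 22.4500 = 42.4249.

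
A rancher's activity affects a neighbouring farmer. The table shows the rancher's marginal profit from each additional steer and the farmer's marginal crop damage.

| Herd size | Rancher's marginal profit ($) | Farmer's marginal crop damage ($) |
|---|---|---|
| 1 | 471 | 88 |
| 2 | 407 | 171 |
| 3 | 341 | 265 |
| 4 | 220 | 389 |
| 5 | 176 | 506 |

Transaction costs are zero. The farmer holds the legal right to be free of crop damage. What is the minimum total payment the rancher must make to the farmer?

Efficient level: marginal profit ≥ marginal crop damage through level 3, so k* = 3.
With the farmer holding the right, the rancher must at least compensate total damage at k*: 88 + 171 + 265 = 524.

$524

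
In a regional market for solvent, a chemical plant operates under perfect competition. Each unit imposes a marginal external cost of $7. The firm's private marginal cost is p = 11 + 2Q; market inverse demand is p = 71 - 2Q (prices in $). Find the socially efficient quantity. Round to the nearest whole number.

Q* = 13

Social marginal cost = private MC + MEC = 18 + 2Q.
Set SMC = demand: 18 + 2Q = 71 - 2Q → Q* = 13.2500.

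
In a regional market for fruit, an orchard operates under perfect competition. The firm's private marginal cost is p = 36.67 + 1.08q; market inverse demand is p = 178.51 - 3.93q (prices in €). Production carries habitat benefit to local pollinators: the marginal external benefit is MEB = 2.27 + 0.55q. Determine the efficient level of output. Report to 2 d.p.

Social marginal cost = private MC − MEB = 34.40 + 0.53q.
Set SMC = demand: 34.40 + 0.53q = 178.51 - 3.93q → q* = 32.3117.

q* = 32.31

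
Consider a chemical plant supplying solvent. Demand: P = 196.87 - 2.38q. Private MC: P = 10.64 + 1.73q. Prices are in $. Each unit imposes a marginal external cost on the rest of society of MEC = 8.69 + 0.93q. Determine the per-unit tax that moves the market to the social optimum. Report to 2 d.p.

Social marginal cost = private MC + MEC = 19.33 + 2.66q.
Set SMC = demand: 19.33 + 2.66q = 196.87 - 2.38q → q* = 35.2262.
The Pigouvian tax equals MEC at q*: 8.69 + 0.93×35.2262 = 41.4504.

tax = $41.45 per unit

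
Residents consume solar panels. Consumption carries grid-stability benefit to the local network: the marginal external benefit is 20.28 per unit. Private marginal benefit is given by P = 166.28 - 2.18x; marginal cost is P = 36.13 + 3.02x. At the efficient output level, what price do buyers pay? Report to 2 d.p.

Social marginal benefit = demand + MEB = 186.56 - 2.18x.
Set SMB = MC: 186.56 - 2.18x = 36.13 + 3.02x → x* = 28.9288.
Consumer price on the demand curve at x*: 166.28 − 2.18×28.9288 = 103.2152.

P = 103.22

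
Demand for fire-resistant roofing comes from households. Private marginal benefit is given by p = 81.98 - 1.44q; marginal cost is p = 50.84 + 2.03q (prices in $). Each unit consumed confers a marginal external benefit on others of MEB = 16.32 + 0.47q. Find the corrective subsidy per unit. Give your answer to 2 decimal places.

subsidy = $23.76 per unit

Social marginal benefit = demand + MEB = 98.30 - 0.97q.
Set SMB = MC: 98.30 - 0.97q = 50.84 + 2.03q → q* = 15.8200.
The Pigouvian subsidy equals MEB at q*: 16.32 + 0.47×15.8200 = 23.7554.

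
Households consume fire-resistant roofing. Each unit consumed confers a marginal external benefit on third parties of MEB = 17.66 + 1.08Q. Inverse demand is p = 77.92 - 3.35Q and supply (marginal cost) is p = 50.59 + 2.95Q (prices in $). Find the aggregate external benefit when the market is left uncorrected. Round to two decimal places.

$86.77

Market equilibrium (private): 50.59 + 2.95Q = 77.92 - 3.35Q → Q_m = 4.3381.
Total external benefit = ∫₀^{Q_m} (17.66 + 1.08Q) dQ = 17.66×4.3381 + ½×1.08×4.3381² = 86.7732.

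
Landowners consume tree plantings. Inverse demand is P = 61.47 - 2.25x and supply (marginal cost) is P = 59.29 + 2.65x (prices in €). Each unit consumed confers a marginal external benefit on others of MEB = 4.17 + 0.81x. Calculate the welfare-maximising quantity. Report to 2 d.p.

x* = 1.55

Social marginal benefit = demand + MEB = 65.64 - 1.44x.
Set SMB = MC: 65.64 - 1.44x = 59.29 + 2.65x → x* = 1.5526.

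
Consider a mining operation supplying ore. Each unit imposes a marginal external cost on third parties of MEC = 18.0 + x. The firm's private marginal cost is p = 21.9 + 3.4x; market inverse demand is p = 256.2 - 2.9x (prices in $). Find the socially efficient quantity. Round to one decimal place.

x* = 29.6

Social marginal cost = private MC + MEC = 39.9 + 4.4x.
Set SMC = demand: 39.9 + 4.4x = 256.2 - 2.9x → x* = 29.6301.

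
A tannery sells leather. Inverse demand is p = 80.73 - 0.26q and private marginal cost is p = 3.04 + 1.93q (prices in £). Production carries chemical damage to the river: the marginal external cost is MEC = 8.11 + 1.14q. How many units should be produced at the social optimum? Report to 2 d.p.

Social marginal cost = private MC + MEC = 11.15 + 3.07q.
Set SMC = demand: 11.15 + 3.07q = 80.73 - 0.26q → q* = 20.8949.

q* = 20.89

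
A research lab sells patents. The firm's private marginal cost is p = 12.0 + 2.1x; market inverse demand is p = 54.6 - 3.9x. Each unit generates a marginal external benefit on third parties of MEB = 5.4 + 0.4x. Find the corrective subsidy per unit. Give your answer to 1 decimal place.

subsidy = 8.8 per unit

Social marginal cost = private MC − MEB = 6.6 + 1.7x.
Set SMC = demand: 6.6 + 1.7x = 54.6 - 3.9x → x* = 8.5714.
The Pigouvian subsidy equals MEB at x*: 5.4 + 0.4×8.5714 = 8.8286.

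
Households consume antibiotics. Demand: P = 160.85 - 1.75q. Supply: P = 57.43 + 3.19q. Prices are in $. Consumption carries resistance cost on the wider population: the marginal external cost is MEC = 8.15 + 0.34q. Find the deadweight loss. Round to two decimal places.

Market equilibrium (private): 57.43 + 3.19q = 160.85 - 1.75q → q_m = 20.9352.
Social marginal benefit = demand − MEC = 152.70 - 2.09q.
Set SMB = MC: 152.70 - 2.09q = 57.43 + 3.19q → q* = 18.0436.
Between q* and q_m the wedge MC − SMB runs linearly from 0 to MEC(q_m), so the loss is a triangle.
DWL = ½ × 2.8916 × 15.2680 = 22.0745.

DWL = $22.07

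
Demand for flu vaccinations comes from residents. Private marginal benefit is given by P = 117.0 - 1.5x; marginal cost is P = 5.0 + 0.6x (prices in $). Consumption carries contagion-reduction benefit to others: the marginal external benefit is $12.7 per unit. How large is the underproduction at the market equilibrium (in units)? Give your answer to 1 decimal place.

Market equilibrium (private): 5.0 + 0.6x = 117.0 - 1.5x → x_m = 53.3333.
Social marginal benefit = demand + MEB = 129.7 - 1.5x.
Set SMB = MC: 129.7 - 1.5x = 5.0 + 0.6x → x* = 59.3810.
Gap = |53.3333 − 59.3810| = 6.0477.

6.0 units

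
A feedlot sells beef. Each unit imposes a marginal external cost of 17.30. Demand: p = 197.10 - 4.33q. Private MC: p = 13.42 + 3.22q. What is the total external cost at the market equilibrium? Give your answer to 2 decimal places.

Market equilibrium (private): 13.42 + 3.22q = 197.10 - 4.33q → q_m = 24.3285.
Total external cost = MEC × q_m = 17.30 × 24.3285 = 420.8831.

420.88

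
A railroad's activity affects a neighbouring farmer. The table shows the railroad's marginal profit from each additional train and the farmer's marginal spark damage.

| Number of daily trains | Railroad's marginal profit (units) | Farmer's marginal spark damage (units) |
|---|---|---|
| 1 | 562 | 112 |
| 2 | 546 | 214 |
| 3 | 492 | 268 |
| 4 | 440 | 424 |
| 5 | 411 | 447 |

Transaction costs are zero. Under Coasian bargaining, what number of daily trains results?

Bargaining reaches the level where marginal profit last exceeds marginal spark damage.
That holds through level 4 (440 ≥ 424) but not at 5 (411 < 447).

4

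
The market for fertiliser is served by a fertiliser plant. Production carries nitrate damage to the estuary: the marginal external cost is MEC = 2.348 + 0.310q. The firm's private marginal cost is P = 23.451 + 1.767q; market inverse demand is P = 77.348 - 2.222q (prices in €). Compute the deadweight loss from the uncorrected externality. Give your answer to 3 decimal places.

Market equilibrium (private): 23.451 + 1.767q = 77.348 - 2.222q → q_m = 13.5114.
Social marginal cost = private MC + MEC = 25.799 + 2.077q.
Set SMC = demand: 25.799 + 2.077q = 77.348 - 2.222q → q* = 11.9909.
The loss is the area between SMC and demand from q* to q_m; with linear curves that's a triangle of height MEC(q_m).
DWL = ½ × 1.5205 × 6.5365 = 4.9694.

DWL = €4.969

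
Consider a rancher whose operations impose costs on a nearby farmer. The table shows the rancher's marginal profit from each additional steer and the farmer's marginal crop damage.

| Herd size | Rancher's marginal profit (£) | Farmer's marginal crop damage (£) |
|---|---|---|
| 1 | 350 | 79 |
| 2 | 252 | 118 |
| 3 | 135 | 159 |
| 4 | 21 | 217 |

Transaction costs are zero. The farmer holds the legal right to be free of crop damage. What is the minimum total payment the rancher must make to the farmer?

Efficient level: marginal profit ≥ marginal crop damage through level 2, so k* = 2.
With the farmer holding the right, the rancher must at least compensate total damage at k*: 79 + 118 = 197.

£197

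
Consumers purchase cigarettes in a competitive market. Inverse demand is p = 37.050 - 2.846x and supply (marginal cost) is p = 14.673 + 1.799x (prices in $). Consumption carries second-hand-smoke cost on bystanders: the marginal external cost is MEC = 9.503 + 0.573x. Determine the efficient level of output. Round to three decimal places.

Social marginal benefit = demand − MEC = 27.547 - 3.419x.
Set SMB = MC: 27.547 - 3.419x = 14.673 + 1.799x → x* = 2.4672.

x* = 2.467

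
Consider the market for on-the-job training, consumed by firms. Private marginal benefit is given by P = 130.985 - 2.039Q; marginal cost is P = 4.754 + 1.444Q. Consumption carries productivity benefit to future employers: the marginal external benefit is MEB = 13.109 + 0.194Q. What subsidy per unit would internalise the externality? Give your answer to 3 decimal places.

Social marginal benefit = demand + MEB = 144.094 - 1.845Q.
Set SMB = MC: 144.094 - 1.845Q = 4.754 + 1.444Q → Q* = 42.3655.
The Pigouvian subsidy equals MEB at Q*: 13.109 + 0.194×42.3655 = 21.3279.

subsidy = 21.328 per unit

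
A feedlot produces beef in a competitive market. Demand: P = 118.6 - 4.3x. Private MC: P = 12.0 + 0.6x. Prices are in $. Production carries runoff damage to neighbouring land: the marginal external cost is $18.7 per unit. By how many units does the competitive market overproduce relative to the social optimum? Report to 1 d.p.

3.8 units

Market equilibrium (private): 12.0 + 0.6x = 118.6 - 4.3x → x_m = 21.7551.
Social marginal cost = private MC + MEC = 30.7 + 0.6x.
Set SMC = demand: 30.7 + 0.6x = 118.6 - 4.3x → x* = 17.9388.
Gap = |21.7551 − 17.9388| = 3.8163.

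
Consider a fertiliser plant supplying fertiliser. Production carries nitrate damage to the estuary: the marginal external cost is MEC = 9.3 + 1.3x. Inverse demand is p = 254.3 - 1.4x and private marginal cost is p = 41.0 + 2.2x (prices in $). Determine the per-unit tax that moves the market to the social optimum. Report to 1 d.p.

Social marginal cost = private MC + MEC = 50.3 + 3.5x.
Set SMC = demand: 50.3 + 3.5x = 254.3 - 1.4x → x* = 41.6327.
The Pigouvian tax equals MEC at x*: 9.3 + 1.3×41.6327 = 63.4225.

tax = $63.4 per unit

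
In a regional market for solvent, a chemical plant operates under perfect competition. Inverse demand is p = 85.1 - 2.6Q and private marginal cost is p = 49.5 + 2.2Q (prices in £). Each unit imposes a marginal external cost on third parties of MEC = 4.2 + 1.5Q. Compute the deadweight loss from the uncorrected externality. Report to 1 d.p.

DWL = £18.6

Market equilibrium (private): 49.5 + 2.2Q = 85.1 - 2.6Q → Q_m = 7.4167.
Social marginal cost = private MC + MEC = 53.7 + 3.7Q.
Set SMC = demand: 53.7 + 3.7Q = 85.1 - 2.6Q → Q* = 4.9841.
Height of the DWL triangle at Q_m is SMC(Q_m) − demand(Q_m) = MEC(Q_m) = 15.3250.
DWL = ½ × 2.4326 × 15.3250 = 18.6398.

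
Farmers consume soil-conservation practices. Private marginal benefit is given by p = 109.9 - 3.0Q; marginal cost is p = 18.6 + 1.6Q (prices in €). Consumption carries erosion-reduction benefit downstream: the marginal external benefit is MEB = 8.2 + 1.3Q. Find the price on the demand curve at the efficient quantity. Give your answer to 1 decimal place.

P = €19.4

Social marginal benefit = demand + MEB = 118.1 - 1.7Q.
Set SMB = MC: 118.1 - 1.7Q = 18.6 + 1.6Q → Q* = 30.1515.
Consumer price on the demand curve at Q*: 109.9 − 3.0×30.1515 = 19.4455.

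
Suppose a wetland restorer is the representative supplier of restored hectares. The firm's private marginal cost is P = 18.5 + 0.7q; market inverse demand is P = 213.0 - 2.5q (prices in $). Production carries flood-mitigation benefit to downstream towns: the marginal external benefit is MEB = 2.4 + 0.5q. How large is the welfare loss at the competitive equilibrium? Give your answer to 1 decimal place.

Market equilibrium (private): 18.5 + 0.7q = 213.0 - 2.5q → q_m = 60.7813.
Social marginal cost = private MC − MEB = 16.1 + 0.2q.
Set SMC = demand: 16.1 + 0.2q = 213.0 - 2.5q → q* = 72.9259.
Height of the DWL triangle at q_m is demand(q_m) − SMC(q_m) = MEB(q_m) = 32.7906.
DWL = ½ × 12.1446 × 32.7906 = 199.1144.

DWL = $199.1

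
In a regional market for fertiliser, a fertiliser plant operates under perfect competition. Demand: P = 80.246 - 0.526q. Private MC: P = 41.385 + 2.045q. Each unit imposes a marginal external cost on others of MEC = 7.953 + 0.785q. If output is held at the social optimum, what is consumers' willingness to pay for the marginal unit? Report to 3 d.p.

Social marginal cost = private MC + MEC = 49.338 + 2.830q.
Set SMC = demand: 49.338 + 2.830q = 80.246 - 0.526q → q* = 9.2098.
Consumer price on the demand curve at q*: 80.246 − 0.526×9.2098 = 75.4016.

P = 75.402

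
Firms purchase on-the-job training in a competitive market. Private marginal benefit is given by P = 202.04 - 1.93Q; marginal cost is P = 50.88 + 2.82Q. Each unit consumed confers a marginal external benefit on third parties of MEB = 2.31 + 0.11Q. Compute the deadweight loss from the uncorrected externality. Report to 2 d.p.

Market equilibrium (private): 50.88 + 2.82Q = 202.04 - 1.93Q → Q_m = 31.8232.
Social marginal benefit = demand + MEB = 204.35 - 1.82Q.
Set SMB = MC: 204.35 - 1.82Q = 50.88 + 2.82Q → Q* = 33.0754.
The loss is the area between SMB and MC from Q* to Q_m; with linear curves that's a triangle of height MEB(Q_m).
DWL = ½ × 1.2522 × 5.8105 = 3.6380.

DWL = 3.64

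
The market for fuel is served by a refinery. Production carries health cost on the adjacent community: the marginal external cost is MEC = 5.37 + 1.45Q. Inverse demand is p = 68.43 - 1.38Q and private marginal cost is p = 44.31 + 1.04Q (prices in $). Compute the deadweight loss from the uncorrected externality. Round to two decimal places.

DWL = $50.76

Market equilibrium (private): 44.31 + 1.04Q = 68.43 - 1.38Q → Q_m = 9.9669.
Social marginal cost = private MC + MEC = 49.68 + 2.49Q.
Set SMC = demand: 49.68 + 2.49Q = 68.43 - 1.38Q → Q* = 4.8450.
Height of the DWL triangle at Q_m is SMC(Q_m) − demand(Q_m) = MEC(Q_m) = 19.8221.
DWL = ½ × 5.1219 × 19.8221 = 50.7634.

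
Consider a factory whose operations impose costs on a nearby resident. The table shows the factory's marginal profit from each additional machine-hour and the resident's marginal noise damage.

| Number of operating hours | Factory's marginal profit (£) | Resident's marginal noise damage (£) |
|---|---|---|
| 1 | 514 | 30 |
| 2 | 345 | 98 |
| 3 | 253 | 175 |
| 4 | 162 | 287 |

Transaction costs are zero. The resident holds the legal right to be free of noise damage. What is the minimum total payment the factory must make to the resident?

Efficient level: marginal profit ≥ marginal noise damage through level 3, so k* = 3.
With the resident holding the right, the factory must at least compensate total damage at k*: 30 + 98 + 175 = 303.

£303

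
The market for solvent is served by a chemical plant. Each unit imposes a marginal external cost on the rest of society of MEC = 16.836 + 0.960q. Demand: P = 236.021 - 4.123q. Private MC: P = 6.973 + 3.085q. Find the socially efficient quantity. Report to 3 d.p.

Social marginal cost = private MC + MEC = 23.809 + 4.045q.
Set SMC = demand: 23.809 + 4.045q = 236.021 - 4.123q → q* = 25.9809.

q* = 25.981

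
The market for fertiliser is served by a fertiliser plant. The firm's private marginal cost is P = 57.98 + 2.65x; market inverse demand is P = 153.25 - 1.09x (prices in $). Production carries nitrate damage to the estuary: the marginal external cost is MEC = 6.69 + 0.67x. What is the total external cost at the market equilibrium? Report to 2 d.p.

$387.79

Market equilibrium (private): 57.98 + 2.65x = 153.25 - 1.09x → x_m = 25.4733.
Total external cost = ∫₀^{x_m} (6.69 + 0.67x) dx = 6.69×25.4733 + ½×0.67×25.4733² = 387.7942.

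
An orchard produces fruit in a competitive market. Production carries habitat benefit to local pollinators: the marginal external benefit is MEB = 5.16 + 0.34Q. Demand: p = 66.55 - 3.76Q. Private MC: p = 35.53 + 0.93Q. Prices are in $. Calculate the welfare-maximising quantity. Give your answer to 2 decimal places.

Social marginal cost = private MC − MEB = 30.37 + 0.59Q.
Set SMC = demand: 30.37 + 0.59Q = 66.55 - 3.76Q → Q* = 8.3172.

Q* = 8.32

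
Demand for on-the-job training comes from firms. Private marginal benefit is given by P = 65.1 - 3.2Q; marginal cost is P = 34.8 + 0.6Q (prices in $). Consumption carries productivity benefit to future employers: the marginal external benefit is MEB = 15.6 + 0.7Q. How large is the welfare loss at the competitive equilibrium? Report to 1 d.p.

Market equilibrium (private): 34.8 + 0.6Q = 65.1 - 3.2Q → Q_m = 7.9737.
Social marginal benefit = demand + MEB = 80.7 - 2.5Q.
Set SMB = MC: 80.7 - 2.5Q = 34.8 + 0.6Q → Q* = 14.8065.
Height of the DWL triangle at Q_m is SMB(Q_m) − MC(Q_m) = MEB(Q_m) = 21.1816.
DWL = ½ × 6.8328 × 21.1816 = 72.3648.

DWL = $72.4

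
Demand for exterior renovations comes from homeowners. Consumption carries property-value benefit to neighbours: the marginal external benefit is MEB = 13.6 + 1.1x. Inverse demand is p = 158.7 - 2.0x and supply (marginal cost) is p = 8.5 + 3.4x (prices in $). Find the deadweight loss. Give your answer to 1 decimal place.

DWL = $227.1

Market equilibrium (private): 8.5 + 3.4x = 158.7 - 2.0x → x_m = 27.8148.
Social marginal benefit = demand + MEB = 172.3 - 0.9x.
Set SMB = MC: 172.3 - 0.9x = 8.5 + 3.4x → x* = 38.0930.
Between x* and x_m the wedge SMB − MC runs linearly from 0 to MEB(x_m), so the loss is a triangle.
DWL = ½ × 10.2782 × 44.1963 = 227.1292.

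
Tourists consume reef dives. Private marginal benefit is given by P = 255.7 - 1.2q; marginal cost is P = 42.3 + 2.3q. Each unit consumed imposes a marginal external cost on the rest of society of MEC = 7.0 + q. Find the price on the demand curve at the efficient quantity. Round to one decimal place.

Social marginal benefit = demand − MEC = 248.7 - 2.2q.
Set SMB = MC: 248.7 - 2.2q = 42.3 + 2.3q → q* = 45.8667.
Consumer price on the demand curve at q*: 255.7 − 1.2×45.8667 = 200.6600.

P = 200.7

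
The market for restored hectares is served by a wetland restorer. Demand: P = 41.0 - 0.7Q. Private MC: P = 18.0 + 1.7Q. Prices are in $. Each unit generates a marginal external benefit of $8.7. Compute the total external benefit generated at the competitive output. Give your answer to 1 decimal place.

Market equilibrium (private): 18.0 + 1.7Q = 41.0 - 0.7Q → Q_m = 9.5833.
Total external benefit = MEB × Q_m = 8.7 × 9.5833 = 83.3747.

$83.4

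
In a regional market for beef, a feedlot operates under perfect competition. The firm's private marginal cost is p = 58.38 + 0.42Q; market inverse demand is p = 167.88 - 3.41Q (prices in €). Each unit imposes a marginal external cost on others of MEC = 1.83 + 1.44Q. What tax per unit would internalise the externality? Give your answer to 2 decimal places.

Social marginal cost = private MC + MEC = 60.21 + 1.86Q.
Set SMC = demand: 60.21 + 1.86Q = 167.88 - 3.41Q → Q* = 20.4307.
The Pigouvian tax equals MEC at Q*: 1.83 + 1.44×20.4307 = 31.2502.

tax = €31.25 per unit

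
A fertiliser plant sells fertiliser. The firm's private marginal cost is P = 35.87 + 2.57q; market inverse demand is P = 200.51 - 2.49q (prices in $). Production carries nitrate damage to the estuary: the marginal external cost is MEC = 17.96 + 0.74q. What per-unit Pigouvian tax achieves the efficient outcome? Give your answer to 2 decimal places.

tax = $36.67 per unit

Social marginal cost = private MC + MEC = 53.83 + 3.31q.
Set SMC = demand: 53.83 + 3.31q = 200.51 - 2.49q → q* = 25.2897.
The Pigouvian tax equals MEC at q*: 17.96 + 0.74×25.2897 = 36.6744.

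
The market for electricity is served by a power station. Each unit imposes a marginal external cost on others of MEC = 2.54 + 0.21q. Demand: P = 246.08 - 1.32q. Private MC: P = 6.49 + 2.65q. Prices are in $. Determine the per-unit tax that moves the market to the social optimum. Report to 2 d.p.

Social marginal cost = private MC + MEC = 9.03 + 2.86q.
Set SMC = demand: 9.03 + 2.86q = 246.08 - 1.32q → q* = 56.7105.
The Pigouvian tax equals MEC at q*: 2.54 + 0.21×56.7105 = 14.4492.

tax = $14.45 per unit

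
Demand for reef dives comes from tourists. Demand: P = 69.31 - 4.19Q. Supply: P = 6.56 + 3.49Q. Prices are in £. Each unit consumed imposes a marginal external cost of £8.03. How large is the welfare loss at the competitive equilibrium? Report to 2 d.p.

DWL = £4.20

Market equilibrium (private): 6.56 + 3.49Q = 69.31 - 4.19Q → Q_m = 8.1706.
Social marginal benefit = demand − MEC = 61.28 - 4.19Q.
Set SMB = MC: 61.28 - 4.19Q = 6.56 + 3.49Q → Q* = 7.1250.
The loss is the area between SMB and MC from Q* to Q_m; with linear curves that's a triangle of height MEC(Q_m).
DWL = ½ × 1.0456 × 8.0300 = 4.1981.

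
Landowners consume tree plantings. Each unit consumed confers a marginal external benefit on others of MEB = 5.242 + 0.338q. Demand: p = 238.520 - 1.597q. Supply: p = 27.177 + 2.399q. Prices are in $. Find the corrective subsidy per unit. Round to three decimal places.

Social marginal benefit = demand + MEB = 243.762 - 1.259q.
Set SMB = MC: 243.762 - 1.259q = 27.177 + 2.399q → q* = 59.2086.
The Pigouvian subsidy equals MEB at q*: 5.242 + 0.338×59.2086 = 25.2545.

subsidy = $25.255 per unit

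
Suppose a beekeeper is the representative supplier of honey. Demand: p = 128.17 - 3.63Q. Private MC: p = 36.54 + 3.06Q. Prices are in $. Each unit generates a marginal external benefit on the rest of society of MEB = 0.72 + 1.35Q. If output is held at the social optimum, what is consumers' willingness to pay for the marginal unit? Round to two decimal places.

P = $65.39

Social marginal cost = private MC − MEB = 35.82 + 1.71Q.
Set SMC = demand: 35.82 + 1.71Q = 128.17 - 3.63Q → Q* = 17.2940.
Consumer price on the demand curve at Q*: 128.17 − 3.63×17.2940 = 65.3928.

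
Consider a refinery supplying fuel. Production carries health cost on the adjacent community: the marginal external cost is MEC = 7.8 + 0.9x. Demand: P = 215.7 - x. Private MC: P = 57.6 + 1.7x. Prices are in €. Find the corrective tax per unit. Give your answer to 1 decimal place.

Social marginal cost = private MC + MEC = 65.4 + 2.6x.
Set SMC = demand: 65.4 + 2.6x = 215.7 - x → x* = 41.7500.
The Pigouvian tax equals MEC at x*: 7.8 + 0.9×41.7500 = 45.3750.

tax = €45.4 per unit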